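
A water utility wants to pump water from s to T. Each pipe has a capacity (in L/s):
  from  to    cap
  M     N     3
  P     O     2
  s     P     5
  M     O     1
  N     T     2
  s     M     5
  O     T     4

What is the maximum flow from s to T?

5

Augment s→M→N→T: bottleneck 2. Total 2.
Augment s→M→O→T: bottleneck 1. Total 3.
Augment s→P→O→T: bottleneck 2. Total 5.
No augmenting path remains in the residual graph.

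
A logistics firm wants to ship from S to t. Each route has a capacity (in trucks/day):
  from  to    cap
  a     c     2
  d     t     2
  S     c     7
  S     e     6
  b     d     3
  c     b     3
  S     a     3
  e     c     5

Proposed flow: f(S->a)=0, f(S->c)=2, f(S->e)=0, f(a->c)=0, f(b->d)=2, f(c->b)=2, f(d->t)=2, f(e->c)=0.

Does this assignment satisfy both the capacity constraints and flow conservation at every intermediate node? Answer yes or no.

Every edge has 0 ≤ f(e) ≤ cap(e).
At each intermediate node, inflow equals outflow.

Yes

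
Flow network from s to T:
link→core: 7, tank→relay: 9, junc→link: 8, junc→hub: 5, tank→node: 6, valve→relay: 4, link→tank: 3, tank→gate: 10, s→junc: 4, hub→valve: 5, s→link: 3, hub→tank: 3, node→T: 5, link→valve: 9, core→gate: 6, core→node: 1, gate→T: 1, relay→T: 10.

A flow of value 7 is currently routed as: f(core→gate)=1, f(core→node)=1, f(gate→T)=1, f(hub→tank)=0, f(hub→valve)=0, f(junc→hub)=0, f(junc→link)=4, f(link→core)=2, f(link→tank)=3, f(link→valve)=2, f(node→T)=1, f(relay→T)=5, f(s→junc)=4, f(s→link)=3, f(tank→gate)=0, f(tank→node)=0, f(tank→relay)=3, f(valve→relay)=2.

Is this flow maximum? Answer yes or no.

Residual reachable from s: {s}; T is not reachable.
Saturated cut: s→junc, s→link with total capacity 7 = current flow value. Flow is maximum.

Yes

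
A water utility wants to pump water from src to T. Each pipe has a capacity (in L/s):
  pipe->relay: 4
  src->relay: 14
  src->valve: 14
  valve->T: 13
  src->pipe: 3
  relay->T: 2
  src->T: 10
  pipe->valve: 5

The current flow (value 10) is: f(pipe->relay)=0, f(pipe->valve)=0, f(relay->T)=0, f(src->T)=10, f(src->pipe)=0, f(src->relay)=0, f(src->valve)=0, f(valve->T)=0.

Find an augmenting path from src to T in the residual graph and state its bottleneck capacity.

Residual along src->valve->T: src->valve: 14, valve->T: 13.
Bottleneck = min = 13.

src->valve->T, bottleneck 13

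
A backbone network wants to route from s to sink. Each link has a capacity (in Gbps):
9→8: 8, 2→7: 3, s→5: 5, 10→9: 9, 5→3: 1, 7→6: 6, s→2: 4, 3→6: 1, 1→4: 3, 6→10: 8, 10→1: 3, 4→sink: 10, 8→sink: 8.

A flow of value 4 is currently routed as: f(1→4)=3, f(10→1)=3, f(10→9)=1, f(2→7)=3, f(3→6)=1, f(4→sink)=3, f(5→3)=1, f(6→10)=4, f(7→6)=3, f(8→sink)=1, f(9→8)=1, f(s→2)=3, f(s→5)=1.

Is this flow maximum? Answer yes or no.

Residual reachable from s: {2, 5, s}; sink is not reachable.
Saturated cut: 5→3, 2→7 with total capacity 4 = current flow value. Flow is maximum.

Yes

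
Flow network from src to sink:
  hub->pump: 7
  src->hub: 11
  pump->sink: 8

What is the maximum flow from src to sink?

7

Augment src->hub->pump->sink: bottleneck 7. Total 7.
No augmenting path remains in the residual graph.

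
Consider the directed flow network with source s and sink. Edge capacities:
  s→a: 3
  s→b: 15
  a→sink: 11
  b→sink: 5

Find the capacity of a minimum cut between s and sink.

Max flow = 8 (via 2 augmenting paths).
In the residual at optimum, the set reachable from s is {b, s}.
Cut edges: s→a (cap 3), b→sink (cap 5). Sum = 8.

8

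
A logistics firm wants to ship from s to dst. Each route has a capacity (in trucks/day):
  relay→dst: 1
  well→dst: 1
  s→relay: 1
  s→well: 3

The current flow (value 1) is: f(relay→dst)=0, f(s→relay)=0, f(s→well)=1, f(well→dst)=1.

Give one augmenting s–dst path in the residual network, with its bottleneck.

s→relay→dst, bottleneck 1

Residual along s→relay→dst: s→relay: 1, relay→dst: 1.
Bottleneck = min = 1.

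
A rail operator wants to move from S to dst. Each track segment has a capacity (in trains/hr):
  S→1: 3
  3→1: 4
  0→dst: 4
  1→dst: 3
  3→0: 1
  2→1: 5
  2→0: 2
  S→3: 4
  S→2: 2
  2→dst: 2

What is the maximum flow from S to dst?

Augment S→2→dst: bottleneck 2. Total 2.
Augment S→1→dst: bottleneck 3. Total 5.
Augment S→3→0→dst: bottleneck 1. Total 6.
No augmenting path remains in the residual graph.

6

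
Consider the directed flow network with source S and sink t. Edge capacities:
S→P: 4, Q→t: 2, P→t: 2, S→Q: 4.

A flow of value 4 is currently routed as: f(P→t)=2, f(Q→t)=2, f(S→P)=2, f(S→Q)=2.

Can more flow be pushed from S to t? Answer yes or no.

No

Residual reachable from S: {P, Q, S}; t is not reachable.
Saturated cut: Q→t, P→t with total capacity 4 = current flow value. Flow is maximum.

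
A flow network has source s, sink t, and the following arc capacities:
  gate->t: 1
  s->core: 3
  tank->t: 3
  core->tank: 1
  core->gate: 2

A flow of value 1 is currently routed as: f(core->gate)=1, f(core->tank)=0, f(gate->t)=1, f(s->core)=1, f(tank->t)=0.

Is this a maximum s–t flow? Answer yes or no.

Residual path s->core->tank->t has bottleneck 1 > 0.
Pushing 1 along it raises the flow to 2, so the given flow is not maximum.

No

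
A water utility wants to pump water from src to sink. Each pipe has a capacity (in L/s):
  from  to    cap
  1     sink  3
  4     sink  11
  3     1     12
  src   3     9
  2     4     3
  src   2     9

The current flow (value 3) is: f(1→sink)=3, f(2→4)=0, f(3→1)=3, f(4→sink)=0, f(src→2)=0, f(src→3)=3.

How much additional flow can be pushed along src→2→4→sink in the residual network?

3

Residual capacities along the path: src→2: 9, 2→4: 3, 4→sink: 11.
Minimum is 3.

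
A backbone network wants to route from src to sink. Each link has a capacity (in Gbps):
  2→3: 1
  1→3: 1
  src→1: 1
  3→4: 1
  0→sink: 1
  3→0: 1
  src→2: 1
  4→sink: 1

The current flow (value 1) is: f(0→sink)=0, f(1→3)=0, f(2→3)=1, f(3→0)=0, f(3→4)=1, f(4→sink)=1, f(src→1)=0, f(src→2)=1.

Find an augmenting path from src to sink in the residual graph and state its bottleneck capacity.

Residual along src→1→3→0→sink: src→1: 1, 1→3: 1, 3→0: 1, 0→sink: 1.
Bottleneck = min = 1.

src→1→3→0→sink, bottleneck 1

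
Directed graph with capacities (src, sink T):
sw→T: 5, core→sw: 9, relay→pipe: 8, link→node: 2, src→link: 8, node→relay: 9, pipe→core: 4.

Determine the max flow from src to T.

Augment src→link→node→relay→pipe→core→sw→T: bottleneck 2. Total 2.
No augmenting path remains in the residual graph.

2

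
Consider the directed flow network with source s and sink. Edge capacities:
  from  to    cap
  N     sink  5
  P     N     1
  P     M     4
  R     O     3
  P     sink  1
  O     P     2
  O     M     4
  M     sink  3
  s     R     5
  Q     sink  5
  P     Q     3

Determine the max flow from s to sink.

3

Augment s->R->O->P->sink: bottleneck 1. Total 1.
Augment s->R->O->M->sink: bottleneck 2. Total 3.
No augmenting path remains in the residual graph.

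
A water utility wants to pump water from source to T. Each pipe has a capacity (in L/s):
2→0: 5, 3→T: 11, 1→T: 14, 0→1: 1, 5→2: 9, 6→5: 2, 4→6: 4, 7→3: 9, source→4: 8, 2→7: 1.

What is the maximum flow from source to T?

Augment source→4→6→5→2→7→3→T: bottleneck 1. Total 1.
Augment source→4→6→5→2→0→1→T: bottleneck 1. Total 2.
No augmenting path remains in the residual graph.

2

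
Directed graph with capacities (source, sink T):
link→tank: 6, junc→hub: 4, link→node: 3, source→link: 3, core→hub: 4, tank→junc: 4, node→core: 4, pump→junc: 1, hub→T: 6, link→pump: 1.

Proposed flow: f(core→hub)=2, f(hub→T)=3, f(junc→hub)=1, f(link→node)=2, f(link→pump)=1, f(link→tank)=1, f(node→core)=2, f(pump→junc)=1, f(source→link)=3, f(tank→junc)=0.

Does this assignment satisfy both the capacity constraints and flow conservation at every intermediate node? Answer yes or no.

Conservation fails at link: inflow 3 ≠ outflow 4.

No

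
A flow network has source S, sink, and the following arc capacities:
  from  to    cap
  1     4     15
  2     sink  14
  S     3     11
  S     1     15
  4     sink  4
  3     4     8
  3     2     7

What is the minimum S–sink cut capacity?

11

Max flow = 11 (via 2 augmenting paths).
In the residual at optimum, the set reachable from S is {1, 3, 4, S}.
Cut edges: 3->2 (cap 7), 4->sink (cap 4). Sum = 11.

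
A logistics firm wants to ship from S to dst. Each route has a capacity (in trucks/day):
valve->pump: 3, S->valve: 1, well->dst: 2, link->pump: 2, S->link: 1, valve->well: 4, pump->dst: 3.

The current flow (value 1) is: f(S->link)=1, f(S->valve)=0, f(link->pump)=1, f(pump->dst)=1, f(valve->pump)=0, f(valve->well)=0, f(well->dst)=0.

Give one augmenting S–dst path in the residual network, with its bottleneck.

S->valve->pump->dst, bottleneck 1

Residual along S->valve->pump->dst: S->valve: 1, valve->pump: 3, pump->dst: 2.
Bottleneck = min = 1.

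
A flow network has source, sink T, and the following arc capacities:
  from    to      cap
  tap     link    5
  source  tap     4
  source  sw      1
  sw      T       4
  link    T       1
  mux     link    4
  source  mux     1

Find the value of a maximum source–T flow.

2

Augment source->sw->T: bottleneck 1. Total 1.
Augment source->mux->link->T: bottleneck 1. Total 2.
No augmenting path remains in the residual graph.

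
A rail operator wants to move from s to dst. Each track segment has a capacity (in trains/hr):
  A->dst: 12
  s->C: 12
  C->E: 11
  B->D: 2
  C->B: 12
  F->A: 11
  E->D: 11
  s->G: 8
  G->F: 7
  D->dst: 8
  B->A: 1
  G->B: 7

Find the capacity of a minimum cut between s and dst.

Max flow = 16 (via 4 augmenting paths).
In the residual at optimum, the set reachable from s is {B, C, D, E, G, s}.
Cut edges: G->F (cap 7), B->A (cap 1), D->dst (cap 8). Sum = 16.

16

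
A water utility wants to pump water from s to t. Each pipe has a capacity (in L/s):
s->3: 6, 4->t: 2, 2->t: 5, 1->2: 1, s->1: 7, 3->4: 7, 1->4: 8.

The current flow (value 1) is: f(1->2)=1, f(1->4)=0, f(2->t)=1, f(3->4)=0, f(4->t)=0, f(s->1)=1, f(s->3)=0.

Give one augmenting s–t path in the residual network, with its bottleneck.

s->1->4->t, bottleneck 2

Residual along s->1->4->t: s->1: 6, 1->4: 8, 4->t: 2.
Bottleneck = min = 2.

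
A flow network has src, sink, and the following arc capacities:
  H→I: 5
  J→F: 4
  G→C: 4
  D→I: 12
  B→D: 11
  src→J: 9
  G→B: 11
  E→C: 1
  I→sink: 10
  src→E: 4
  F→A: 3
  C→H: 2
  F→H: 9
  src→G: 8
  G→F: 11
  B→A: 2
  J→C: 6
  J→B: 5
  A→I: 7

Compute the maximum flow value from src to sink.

10

Augment src→J→B→A→I→sink: bottleneck 2. Total 2.
Augment src→J→B→D→I→sink: bottleneck 3. Total 5.
Augment src→J→F→A→I→sink: bottleneck 3. Total 8.
Augment src→J→F→H→I→sink: bottleneck 1. Total 9.
Augment src→E→C→H→I→sink: bottleneck 1. Total 10.
No augmenting path remains in the residual graph.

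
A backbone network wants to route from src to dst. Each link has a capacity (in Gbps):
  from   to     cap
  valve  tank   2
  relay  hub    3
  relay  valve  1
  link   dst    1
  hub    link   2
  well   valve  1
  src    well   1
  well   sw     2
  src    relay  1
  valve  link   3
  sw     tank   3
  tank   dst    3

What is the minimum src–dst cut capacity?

2

Max flow = 2 (via 2 augmenting paths).
In the residual at optimum, the set reachable from src is {src}.
Cut edges: src→well (cap 1), src→relay (cap 1). Sum = 2.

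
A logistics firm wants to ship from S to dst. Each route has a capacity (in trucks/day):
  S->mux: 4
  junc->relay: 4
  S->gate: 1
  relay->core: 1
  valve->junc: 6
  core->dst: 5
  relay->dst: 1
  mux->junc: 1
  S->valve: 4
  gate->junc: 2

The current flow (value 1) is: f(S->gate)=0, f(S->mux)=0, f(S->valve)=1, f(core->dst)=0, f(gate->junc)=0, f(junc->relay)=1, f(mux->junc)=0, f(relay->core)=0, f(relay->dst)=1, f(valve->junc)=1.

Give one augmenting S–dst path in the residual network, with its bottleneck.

Residual along S->valve->junc->relay->core->dst: S->valve: 3, valve->junc: 5, junc->relay: 3, relay->core: 1, core->dst: 5.
Bottleneck = min = 1.

S->valve->junc->relay->core->dst, bottleneck 1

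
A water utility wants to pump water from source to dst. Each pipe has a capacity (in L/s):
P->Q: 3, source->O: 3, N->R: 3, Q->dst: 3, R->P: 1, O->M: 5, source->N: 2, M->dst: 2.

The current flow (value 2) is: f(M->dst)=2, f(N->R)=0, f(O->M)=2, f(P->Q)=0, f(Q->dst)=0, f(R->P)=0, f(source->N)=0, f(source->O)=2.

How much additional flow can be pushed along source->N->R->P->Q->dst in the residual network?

1

Residual capacities along the path: source->N: 2, N->R: 3, R->P: 1, P->Q: 3, Q->dst: 3.
Minimum is 1.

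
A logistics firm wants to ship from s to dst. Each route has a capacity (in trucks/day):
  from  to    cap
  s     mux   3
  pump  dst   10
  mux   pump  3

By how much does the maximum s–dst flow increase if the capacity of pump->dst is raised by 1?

Original max flow = 3.
Edge pump->dst does not cross the min cut (source side {s}), so extra capacity there cannot help.
New max flow = 3. Increase = 0.

0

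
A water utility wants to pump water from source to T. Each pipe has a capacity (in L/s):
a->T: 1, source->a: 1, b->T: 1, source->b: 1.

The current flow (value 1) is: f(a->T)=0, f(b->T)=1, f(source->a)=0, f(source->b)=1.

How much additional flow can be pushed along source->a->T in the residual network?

Residual capacities along the path: source->a: 1, a->T: 1.
Minimum is 1.

1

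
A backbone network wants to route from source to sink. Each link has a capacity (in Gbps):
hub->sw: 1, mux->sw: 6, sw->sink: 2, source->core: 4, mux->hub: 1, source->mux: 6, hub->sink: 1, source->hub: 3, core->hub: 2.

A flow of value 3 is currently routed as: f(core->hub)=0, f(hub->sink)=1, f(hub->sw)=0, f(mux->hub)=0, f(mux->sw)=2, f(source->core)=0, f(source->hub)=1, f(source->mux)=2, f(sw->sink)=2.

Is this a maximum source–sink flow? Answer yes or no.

Residual reachable from source: {core, hub, mux, source, sw}; sink is not reachable.
Saturated cut: hub->sink, sw->sink with total capacity 3 = current flow value. Flow is maximum.

Yes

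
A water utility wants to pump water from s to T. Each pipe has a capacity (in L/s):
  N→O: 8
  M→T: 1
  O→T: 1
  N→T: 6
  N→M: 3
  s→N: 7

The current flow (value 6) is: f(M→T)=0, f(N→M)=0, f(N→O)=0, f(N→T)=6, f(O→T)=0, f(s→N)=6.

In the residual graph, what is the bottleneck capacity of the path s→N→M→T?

Residual capacities along the path: s→N: 1, N→M: 3, M→T: 1.
Minimum is 1.

1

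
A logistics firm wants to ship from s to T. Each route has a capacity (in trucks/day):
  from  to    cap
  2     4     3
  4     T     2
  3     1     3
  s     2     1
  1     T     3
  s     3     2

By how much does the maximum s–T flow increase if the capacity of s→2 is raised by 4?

1

Original max flow = 3.
After raising cap(s→2), augmenting paths through that edge carry 1 more unit.
New max flow = 4. Increase = 1.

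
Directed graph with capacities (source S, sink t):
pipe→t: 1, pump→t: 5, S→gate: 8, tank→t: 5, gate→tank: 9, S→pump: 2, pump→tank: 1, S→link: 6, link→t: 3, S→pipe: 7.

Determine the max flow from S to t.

Augment S→pipe→t: bottleneck 1. Total 1.
Augment S→link→t: bottleneck 3. Total 4.
Augment S→pump→t: bottleneck 2. Total 6.
Augment S→gate→tank→t: bottleneck 5. Total 11.
No augmenting path remains in the residual graph.

11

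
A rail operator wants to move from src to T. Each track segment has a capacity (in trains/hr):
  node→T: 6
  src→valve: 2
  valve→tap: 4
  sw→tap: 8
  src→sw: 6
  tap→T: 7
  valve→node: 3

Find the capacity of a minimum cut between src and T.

8

Max flow = 8 (via 3 augmenting paths).
In the residual at optimum, the set reachable from src is {src}.
Cut edges: src→sw (cap 6), src→valve (cap 2). Sum = 8.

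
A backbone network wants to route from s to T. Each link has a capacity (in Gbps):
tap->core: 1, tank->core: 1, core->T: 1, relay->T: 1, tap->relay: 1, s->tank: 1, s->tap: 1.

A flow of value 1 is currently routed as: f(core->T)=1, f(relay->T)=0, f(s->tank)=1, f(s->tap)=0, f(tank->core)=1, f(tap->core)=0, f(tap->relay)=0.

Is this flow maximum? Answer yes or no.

Residual path s->tap->relay->T has bottleneck 1 > 0.
Pushing 1 along it raises the flow to 2, so the given flow is not maximum.

No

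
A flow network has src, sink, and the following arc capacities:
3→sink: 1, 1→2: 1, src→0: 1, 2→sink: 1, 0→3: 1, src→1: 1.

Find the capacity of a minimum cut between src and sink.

2

Max flow = 2 (via 2 augmenting paths).
In the residual at optimum, the set reachable from src is {src}.
Cut edges: src→1 (cap 1), src→0 (cap 1). Sum = 2.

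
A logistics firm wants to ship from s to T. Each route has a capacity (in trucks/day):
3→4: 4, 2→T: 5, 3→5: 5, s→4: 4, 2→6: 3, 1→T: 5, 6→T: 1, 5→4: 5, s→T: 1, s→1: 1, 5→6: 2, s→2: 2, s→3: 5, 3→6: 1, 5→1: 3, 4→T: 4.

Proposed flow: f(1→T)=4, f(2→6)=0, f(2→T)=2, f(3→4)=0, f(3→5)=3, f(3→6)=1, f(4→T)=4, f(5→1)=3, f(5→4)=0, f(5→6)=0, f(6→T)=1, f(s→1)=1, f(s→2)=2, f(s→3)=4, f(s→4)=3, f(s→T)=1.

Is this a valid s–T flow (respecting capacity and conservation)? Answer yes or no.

No

Conservation fails at 4: inflow 3 ≠ outflow 4.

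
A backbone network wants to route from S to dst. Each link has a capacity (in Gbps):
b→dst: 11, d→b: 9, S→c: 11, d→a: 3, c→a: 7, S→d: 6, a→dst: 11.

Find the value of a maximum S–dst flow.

Augment S→d→b→dst: bottleneck 6. Total 6.
Augment S→c→a→dst: bottleneck 7. Total 13.
No augmenting path remains in the residual graph.

13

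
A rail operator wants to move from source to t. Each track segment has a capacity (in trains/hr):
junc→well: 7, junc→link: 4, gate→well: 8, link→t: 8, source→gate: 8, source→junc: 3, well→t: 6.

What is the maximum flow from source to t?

Augment source→junc→link→t: bottleneck 3. Total 3.
Augment source→gate→well→t: bottleneck 6. Total 9.
No augmenting path remains in the residual graph.

9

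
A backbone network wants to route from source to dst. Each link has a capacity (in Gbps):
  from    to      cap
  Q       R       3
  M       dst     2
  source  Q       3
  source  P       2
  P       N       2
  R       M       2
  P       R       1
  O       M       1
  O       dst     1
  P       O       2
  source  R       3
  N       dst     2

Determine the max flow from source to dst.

Augment source->P->O->dst: bottleneck 1. Total 1.
Augment source->P->N->dst: bottleneck 1. Total 2.
Augment source->R->M->dst: bottleneck 2. Total 4.
No augmenting path remains in the residual graph.

4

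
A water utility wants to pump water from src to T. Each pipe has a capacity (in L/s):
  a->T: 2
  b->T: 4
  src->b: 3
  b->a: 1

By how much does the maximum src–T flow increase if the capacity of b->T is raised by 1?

0

Original max flow = 3.
Edge b->T does not cross the min cut (source side {src}), so extra capacity there cannot help.
New max flow = 3. Increase = 0.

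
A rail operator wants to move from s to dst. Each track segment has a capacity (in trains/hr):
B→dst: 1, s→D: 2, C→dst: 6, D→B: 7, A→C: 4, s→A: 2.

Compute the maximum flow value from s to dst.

3

Augment s→A→C→dst: bottleneck 2. Total 2.
Augment s→D→B→dst: bottleneck 1. Total 3.
No augmenting path remains in the residual graph.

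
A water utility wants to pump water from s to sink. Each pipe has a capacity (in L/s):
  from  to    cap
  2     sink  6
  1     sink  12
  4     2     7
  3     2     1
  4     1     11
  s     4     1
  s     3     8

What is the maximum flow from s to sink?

Augment s→4→1→sink: bottleneck 1. Total 1.
Augment s→3→2→sink: bottleneck 1. Total 2.
No augmenting path remains in the residual graph.

2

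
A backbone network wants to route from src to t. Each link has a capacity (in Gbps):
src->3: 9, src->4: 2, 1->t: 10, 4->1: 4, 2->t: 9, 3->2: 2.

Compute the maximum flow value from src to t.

4

Augment src->3->2->t: bottleneck 2. Total 2.
Augment src->4->1->t: bottleneck 2. Total 4.
No augmenting path remains in the residual graph.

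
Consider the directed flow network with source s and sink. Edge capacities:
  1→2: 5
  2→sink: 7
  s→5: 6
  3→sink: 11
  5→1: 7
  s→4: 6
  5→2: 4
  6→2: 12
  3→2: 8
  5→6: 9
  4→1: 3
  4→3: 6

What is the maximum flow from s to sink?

12

Augment s→4→3→sink: bottleneck 6. Total 6.
Augment s→5→2→sink: bottleneck 4. Total 10.
Augment s→5→6→2→sink: bottleneck 2. Total 12.
No augmenting path remains in the residual graph.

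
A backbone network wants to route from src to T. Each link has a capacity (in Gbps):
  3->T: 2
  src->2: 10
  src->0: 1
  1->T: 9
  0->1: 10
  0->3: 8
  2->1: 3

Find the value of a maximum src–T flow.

4

Augment src->0->3->T: bottleneck 1. Total 1.
Augment src->2->1->T: bottleneck 3. Total 4.
No augmenting path remains in the residual graph.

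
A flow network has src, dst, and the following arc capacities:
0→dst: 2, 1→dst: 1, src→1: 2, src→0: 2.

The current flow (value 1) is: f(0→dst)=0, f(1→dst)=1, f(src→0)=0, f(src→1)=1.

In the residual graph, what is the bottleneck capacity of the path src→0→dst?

Residual capacities along the path: src→0: 2, 0→dst: 2.
Minimum is 2.

2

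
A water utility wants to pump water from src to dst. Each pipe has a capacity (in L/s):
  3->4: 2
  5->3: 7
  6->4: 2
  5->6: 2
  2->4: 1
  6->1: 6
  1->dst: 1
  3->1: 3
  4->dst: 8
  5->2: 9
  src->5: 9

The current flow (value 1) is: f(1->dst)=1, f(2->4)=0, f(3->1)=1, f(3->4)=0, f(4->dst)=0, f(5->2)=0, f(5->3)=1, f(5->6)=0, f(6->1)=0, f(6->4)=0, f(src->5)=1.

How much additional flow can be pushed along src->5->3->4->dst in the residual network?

Residual capacities along the path: src->5: 8, 5->3: 6, 3->4: 2, 4->dst: 8.
Minimum is 2.

2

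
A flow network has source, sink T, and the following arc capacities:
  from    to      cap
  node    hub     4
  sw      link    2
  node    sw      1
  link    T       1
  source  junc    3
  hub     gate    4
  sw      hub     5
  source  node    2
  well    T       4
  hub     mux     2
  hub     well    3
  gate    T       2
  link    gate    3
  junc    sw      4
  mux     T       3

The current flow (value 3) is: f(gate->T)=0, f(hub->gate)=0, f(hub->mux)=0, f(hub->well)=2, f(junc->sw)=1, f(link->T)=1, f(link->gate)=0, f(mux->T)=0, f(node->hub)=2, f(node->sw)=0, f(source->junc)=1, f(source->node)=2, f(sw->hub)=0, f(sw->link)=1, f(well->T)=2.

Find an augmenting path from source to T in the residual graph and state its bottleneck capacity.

Residual along source->junc->sw->link->gate->T: source->junc: 2, junc->sw: 3, sw->link: 1, link->gate: 3, gate->T: 2.
Bottleneck = min = 1.

source->junc->sw->link->gate->T, bottleneck 1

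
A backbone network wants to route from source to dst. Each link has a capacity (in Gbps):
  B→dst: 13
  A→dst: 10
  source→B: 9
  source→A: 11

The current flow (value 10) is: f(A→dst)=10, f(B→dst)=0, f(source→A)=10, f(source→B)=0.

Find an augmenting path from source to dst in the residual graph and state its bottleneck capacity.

source→B→dst, bottleneck 9

Residual along source→B→dst: source→B: 9, B→dst: 13.
Bottleneck = min = 9.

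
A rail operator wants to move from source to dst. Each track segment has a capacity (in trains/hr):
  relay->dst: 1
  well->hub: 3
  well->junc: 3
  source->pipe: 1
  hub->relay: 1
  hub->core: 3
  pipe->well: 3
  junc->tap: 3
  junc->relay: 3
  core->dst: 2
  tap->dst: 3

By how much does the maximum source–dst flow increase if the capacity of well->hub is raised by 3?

0

Original max flow = 1.
Edge well->hub does not cross the min cut (source side {source}), so extra capacity there cannot help.
New max flow = 1. Increase = 0.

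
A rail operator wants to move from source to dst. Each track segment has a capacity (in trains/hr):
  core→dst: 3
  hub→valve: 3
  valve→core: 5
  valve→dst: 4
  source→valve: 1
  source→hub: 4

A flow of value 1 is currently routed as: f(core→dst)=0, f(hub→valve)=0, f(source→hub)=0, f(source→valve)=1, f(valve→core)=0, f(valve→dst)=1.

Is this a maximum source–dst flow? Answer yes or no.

No

Residual path source→hub→valve→dst has bottleneck 3 > 0.
Pushing 3 along it raises the flow to 4, so the given flow is not maximum.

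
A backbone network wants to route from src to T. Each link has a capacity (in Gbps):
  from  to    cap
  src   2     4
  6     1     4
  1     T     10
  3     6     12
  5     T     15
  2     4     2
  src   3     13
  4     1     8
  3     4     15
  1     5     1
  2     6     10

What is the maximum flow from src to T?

11

Augment src->2->4->1->T: bottleneck 2. Total 2.
Augment src->2->6->1->T: bottleneck 2. Total 4.
Augment src->3->4->1->T: bottleneck 6. Total 10.
Augment src->3->6->1->5->T: bottleneck 1. Total 11.
No augmenting path remains in the residual graph.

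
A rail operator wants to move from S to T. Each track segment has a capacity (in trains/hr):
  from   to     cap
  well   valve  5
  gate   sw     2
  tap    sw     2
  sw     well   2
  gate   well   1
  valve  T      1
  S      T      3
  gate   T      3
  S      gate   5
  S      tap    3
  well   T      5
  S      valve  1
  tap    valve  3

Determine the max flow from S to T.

Augment S->T: bottleneck 3. Total 3.
Augment S->gate->T: bottleneck 3. Total 6.
Augment S->valve->T: bottleneck 1. Total 7.
Augment S->gate->well->T: bottleneck 1. Total 8.
Augment S->gate->sw->well->T: bottleneck 1. Total 9.
Augment S->tap->sw->well->T: bottleneck 1. Total 10.
No augmenting path remains in the residual graph.

10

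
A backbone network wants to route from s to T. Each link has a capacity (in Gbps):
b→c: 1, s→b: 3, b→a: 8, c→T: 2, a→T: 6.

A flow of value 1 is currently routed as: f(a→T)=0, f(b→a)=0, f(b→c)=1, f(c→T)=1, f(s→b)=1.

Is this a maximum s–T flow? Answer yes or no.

Residual path s→b→a→T has bottleneck 2 > 0.
Pushing 2 along it raises the flow to 3, so the given flow is not maximum.

No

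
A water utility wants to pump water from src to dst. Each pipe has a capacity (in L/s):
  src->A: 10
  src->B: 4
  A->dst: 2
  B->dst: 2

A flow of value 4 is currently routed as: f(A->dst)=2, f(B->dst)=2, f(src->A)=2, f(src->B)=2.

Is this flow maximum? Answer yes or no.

Yes

Residual reachable from src: {A, B, src}; dst is not reachable.
Saturated cut: A->dst, B->dst with total capacity 4 = current flow value. Flow is maximum.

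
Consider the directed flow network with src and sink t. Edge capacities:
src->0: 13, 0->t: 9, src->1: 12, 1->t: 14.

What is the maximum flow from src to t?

21

Augment src->0->t: bottleneck 9. Total 9.
Augment src->1->t: bottleneck 12. Total 21.
No augmenting path remains in the residual graph.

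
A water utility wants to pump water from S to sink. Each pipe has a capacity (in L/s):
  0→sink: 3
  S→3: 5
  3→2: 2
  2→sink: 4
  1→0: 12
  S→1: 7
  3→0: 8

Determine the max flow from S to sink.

5

Augment S→1→0→sink: bottleneck 3. Total 3.
Augment S→3→2→sink: bottleneck 2. Total 5.
No augmenting path remains in the residual graph.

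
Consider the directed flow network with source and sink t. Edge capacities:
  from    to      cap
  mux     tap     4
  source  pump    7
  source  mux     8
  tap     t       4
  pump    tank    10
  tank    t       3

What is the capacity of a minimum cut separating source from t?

7

Max flow = 7 (via 2 augmenting paths).
In the residual at optimum, the set reachable from source is {mux, pump, source, tank}.
Cut edges: mux→tap (cap 4), tank→t (cap 3). Sum = 7.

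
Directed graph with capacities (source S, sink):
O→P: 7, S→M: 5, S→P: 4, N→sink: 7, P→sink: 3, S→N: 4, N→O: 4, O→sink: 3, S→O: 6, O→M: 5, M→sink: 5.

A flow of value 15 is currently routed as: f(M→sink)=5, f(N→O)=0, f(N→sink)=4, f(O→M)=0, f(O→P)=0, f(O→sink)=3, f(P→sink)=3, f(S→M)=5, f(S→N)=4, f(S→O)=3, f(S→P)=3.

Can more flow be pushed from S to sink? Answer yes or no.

No

Residual reachable from S: {M, O, P, S}; sink is not reachable.
Saturated cut: S→N, O→sink, P→sink, M→sink with total capacity 15 = current flow value. Flow is maximum.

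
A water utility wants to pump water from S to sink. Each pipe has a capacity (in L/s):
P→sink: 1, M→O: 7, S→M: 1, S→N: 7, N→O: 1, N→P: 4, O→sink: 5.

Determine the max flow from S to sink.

Augment S→N→P→sink: bottleneck 1. Total 1.
Augment S→N→O→sink: bottleneck 1. Total 2.
Augment S→M→O→sink: bottleneck 1. Total 3.
No augmenting path remains in the residual graph.

3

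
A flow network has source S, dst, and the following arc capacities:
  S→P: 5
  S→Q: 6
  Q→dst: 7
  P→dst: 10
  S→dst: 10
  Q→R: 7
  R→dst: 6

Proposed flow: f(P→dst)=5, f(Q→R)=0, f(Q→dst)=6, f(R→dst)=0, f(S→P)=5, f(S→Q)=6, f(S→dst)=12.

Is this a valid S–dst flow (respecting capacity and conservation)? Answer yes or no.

No

Capacity violated on S→dst: flow 12 > capacity 10.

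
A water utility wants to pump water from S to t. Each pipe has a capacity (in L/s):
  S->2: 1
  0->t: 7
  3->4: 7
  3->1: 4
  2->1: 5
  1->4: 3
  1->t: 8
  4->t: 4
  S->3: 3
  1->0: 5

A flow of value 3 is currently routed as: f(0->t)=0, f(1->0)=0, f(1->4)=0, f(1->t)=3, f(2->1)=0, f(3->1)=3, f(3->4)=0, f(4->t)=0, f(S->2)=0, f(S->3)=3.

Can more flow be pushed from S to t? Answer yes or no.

Yes

Residual path S->2->1->t has bottleneck 1 > 0.
Pushing 1 along it raises the flow to 4, so the given flow is not maximum.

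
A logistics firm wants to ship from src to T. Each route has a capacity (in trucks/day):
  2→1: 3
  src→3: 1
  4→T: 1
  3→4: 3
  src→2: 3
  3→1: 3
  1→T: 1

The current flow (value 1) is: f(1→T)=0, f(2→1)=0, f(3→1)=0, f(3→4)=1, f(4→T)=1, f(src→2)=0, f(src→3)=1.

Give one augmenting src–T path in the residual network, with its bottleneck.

src→2→1→T, bottleneck 1

Residual along src→2→1→T: src→2: 3, 2→1: 3, 1→T: 1.
Bottleneck = min = 1.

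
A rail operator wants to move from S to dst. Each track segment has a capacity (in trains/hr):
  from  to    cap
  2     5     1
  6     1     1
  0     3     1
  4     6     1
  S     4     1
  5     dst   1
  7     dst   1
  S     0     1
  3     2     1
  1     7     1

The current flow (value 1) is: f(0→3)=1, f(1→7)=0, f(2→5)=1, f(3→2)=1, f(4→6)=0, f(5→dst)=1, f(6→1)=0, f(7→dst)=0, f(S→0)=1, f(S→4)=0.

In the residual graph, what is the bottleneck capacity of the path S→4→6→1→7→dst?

1

Residual capacities along the path: S→4: 1, 4→6: 1, 6→1: 1, 1→7: 1, 7→dst: 1.
Minimum is 1.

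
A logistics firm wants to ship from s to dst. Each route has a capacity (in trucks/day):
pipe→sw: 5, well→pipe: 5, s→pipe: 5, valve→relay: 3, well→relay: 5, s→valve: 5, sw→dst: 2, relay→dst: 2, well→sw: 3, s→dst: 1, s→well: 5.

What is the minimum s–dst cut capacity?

5

Max flow = 5 (via 3 augmenting paths).
In the residual at optimum, the set reachable from s is {pipe, relay, s, sw, valve, well}.
Cut edges: s→dst (cap 1), sw→dst (cap 2), relay→dst (cap 2). Sum = 5.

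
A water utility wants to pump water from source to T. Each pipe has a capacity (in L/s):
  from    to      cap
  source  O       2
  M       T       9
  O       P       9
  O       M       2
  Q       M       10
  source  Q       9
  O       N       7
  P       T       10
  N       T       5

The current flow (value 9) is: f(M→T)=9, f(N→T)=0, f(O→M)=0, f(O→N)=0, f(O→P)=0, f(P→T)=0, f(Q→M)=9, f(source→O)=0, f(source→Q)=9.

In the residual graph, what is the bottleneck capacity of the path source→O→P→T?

Residual capacities along the path: source→O: 2, O→P: 9, P→T: 10.
Minimum is 2.

2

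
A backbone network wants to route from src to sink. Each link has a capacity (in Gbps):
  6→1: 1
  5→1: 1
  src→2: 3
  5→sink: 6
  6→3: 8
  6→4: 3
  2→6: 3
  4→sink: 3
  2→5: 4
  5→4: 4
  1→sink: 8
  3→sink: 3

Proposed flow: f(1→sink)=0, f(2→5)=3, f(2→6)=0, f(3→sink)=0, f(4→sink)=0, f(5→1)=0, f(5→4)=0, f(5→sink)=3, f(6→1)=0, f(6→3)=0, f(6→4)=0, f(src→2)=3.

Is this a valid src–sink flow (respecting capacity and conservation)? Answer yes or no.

Yes

Every edge has 0 ≤ f(e) ≤ cap(e).
At each intermediate node, inflow equals outflow.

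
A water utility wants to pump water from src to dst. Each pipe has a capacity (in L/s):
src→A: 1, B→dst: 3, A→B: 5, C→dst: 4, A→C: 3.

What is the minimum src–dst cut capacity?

1

Max flow = 1 (via 1 augmenting path).
In the residual at optimum, the set reachable from src is {src}.
Cut edges: src→A (cap 1). Sum = 1.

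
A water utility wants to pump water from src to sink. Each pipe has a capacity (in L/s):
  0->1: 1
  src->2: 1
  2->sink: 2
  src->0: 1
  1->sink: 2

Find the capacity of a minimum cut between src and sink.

Max flow = 2 (via 2 augmenting paths).
In the residual at optimum, the set reachable from src is {src}.
Cut edges: src->0 (cap 1), src->2 (cap 1). Sum = 2.

2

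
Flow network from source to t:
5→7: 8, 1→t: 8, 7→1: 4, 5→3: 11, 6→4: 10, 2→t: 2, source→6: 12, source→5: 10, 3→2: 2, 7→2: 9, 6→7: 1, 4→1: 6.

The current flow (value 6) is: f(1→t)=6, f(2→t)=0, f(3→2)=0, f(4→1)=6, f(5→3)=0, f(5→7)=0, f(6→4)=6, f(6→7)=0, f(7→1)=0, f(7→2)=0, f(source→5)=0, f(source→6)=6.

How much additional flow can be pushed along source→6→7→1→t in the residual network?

1

Residual capacities along the path: source→6: 6, 6→7: 1, 7→1: 4, 1→t: 2.
Minimum is 1.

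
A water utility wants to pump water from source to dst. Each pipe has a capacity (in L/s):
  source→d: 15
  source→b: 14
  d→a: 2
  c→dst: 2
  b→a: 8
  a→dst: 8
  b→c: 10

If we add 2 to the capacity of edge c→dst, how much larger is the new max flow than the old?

2

Original max flow = 10.
After raising cap(c→dst), augmenting paths through that edge carry 2 more units.
New max flow = 12. Increase = 2.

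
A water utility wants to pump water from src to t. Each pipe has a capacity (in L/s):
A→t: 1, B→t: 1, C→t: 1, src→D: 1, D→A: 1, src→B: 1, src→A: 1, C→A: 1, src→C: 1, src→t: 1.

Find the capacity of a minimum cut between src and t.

4

Max flow = 4 (via 4 augmenting paths).
In the residual at optimum, the set reachable from src is {A, D, src}.
Cut edges: src→C (cap 1), src→B (cap 1), src→t (cap 1), A→t (cap 1). Sum = 4.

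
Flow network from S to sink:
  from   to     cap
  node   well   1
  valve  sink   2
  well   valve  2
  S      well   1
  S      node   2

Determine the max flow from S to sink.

Augment S→well→valve→sink: bottleneck 1. Total 1.
Augment S→node→well→valve→sink: bottleneck 1. Total 2.
No augmenting path remains in the residual graph.

2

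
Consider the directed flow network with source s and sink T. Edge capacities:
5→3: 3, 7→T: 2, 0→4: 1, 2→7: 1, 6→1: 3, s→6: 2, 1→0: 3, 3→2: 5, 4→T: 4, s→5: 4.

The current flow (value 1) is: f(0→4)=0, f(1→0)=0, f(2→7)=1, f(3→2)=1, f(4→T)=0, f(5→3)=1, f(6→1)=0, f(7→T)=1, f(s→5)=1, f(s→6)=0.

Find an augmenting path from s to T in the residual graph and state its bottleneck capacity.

Residual along s→6→1→0→4→T: s→6: 2, 6→1: 3, 1→0: 3, 0→4: 1, 4→T: 4.
Bottleneck = min = 1.

s→6→1→0→4→T, bottleneck 1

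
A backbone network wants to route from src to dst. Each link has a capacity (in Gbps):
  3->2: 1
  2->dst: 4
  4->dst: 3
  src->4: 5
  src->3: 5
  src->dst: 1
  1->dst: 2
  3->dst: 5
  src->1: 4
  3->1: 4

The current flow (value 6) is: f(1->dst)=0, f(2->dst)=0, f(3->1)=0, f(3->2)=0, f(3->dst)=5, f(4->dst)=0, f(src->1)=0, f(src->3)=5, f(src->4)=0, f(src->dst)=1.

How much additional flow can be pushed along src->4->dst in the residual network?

3

Residual capacities along the path: src->4: 5, 4->dst: 3.
Minimum is 3.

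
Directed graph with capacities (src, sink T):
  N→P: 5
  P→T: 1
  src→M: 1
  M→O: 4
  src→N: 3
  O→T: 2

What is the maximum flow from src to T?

Augment src→N→P→T: bottleneck 1. Total 1.
Augment src→M→O→T: bottleneck 1. Total 2.
No augmenting path remains in the residual graph.

2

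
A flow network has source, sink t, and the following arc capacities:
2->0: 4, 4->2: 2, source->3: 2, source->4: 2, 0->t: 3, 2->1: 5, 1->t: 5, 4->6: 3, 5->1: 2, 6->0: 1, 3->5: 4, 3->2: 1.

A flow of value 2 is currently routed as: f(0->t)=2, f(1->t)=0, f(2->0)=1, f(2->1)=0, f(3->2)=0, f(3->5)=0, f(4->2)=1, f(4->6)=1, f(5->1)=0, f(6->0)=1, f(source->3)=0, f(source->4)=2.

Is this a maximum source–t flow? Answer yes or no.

Residual path source->3->2->0->t has bottleneck 1 > 0.
Pushing 1 along it raises the flow to 3, so the given flow is not maximum.

No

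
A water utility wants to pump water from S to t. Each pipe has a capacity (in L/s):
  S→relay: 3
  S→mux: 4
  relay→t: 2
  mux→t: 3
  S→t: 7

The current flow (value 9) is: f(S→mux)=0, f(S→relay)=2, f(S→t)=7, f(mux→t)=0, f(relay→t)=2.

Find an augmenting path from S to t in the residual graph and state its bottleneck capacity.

S→mux→t, bottleneck 3

Residual along S→mux→t: S→mux: 4, mux→t: 3.
Bottleneck = min = 3.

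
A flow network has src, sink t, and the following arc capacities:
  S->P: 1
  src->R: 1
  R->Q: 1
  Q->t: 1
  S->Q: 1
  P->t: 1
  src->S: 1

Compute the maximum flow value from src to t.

2

Augment src->R->Q->t: bottleneck 1. Total 1.
Augment src->S->P->t: bottleneck 1. Total 2.
No augmenting path remains in the residual graph.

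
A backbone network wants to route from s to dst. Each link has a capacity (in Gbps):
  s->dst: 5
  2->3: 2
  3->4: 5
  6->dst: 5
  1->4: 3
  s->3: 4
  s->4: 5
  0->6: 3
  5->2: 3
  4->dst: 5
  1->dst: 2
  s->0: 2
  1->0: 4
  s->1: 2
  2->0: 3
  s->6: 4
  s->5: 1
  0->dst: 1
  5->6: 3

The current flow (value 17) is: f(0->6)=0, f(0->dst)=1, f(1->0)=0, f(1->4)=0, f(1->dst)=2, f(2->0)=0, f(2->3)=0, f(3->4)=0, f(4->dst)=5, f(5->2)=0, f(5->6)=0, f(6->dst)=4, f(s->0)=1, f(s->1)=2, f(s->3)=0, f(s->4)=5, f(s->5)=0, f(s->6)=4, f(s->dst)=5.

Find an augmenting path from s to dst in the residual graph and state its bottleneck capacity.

s->5->6->dst, bottleneck 1

Residual along s->5->6->dst: s->5: 1, 5->6: 3, 6->dst: 1.
Bottleneck = min = 1.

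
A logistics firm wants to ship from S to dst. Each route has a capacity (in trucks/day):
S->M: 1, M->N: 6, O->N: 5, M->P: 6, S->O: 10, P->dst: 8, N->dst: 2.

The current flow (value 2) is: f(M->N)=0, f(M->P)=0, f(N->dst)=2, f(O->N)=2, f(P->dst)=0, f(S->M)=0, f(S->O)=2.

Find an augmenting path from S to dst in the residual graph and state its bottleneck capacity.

S->M->P->dst, bottleneck 1

Residual along S->M->P->dst: S->M: 1, M->P: 6, P->dst: 8.
Bottleneck = min = 1.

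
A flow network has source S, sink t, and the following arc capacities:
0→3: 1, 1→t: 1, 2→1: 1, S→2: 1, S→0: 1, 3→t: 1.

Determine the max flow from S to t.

2

Augment S→0→3→t: bottleneck 1. Total 1.
Augment S→2→1→t: bottleneck 1. Total 2.
No augmenting path remains in the residual graph.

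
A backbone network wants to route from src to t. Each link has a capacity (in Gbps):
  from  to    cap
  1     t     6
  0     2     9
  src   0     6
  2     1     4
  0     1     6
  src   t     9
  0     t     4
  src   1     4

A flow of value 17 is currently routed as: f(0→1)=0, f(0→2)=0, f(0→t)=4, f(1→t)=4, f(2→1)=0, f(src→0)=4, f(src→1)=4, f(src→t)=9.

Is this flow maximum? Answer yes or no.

No

Residual path src→0→1→t has bottleneck 2 > 0.
Pushing 2 along it raises the flow to 19, so the given flow is not maximum.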